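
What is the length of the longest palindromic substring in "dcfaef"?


Input: "dcfaef"
Checking substrings for palindromes:
  No multi-char palindromic substrings found
Longest palindromic substring: "d" with length 1

1


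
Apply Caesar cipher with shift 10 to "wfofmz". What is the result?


Caesar cipher: shift "wfofmz" by 10
  'w' (pos 22) + 10 = pos 6 = 'g'
  'f' (pos 5) + 10 = pos 15 = 'p'
  'o' (pos 14) + 10 = pos 24 = 'y'
  'f' (pos 5) + 10 = pos 15 = 'p'
  'm' (pos 12) + 10 = pos 22 = 'w'
  'z' (pos 25) + 10 = pos 9 = 'j'
Result: gpypwj

gpypwj


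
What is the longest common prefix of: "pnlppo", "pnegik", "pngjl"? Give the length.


Words: pnlppo, pnegik, pngjl
  Position 0: all 'p' => match
  Position 1: all 'n' => match
  Position 2: ('l', 'e', 'g') => mismatch, stop
LCP = "pn" (length 2)

2


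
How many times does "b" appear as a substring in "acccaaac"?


Searching for "b" in "acccaaac"
Scanning each position:
  Position 0: "a" => no
  Position 1: "c" => no
  Position 2: "c" => no
  Position 3: "c" => no
  Position 4: "a" => no
  Position 5: "a" => no
  Position 6: "a" => no
  Position 7: "c" => no
Total occurrences: 0

0


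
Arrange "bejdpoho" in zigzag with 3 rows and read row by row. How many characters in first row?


Zigzag "bejdpoho" into 3 rows:
Placing characters:
  'b' => row 0
  'e' => row 1
  'j' => row 2
  'd' => row 1
  'p' => row 0
  'o' => row 1
  'h' => row 2
  'o' => row 1
Rows:
  Row 0: "bp"
  Row 1: "edoo"
  Row 2: "jh"
First row length: 2

2


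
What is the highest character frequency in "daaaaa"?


Input: daaaaa
Character counts:
  'a': 5
  'd': 1
Maximum frequency: 5

5


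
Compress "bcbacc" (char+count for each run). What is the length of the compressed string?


Input: bcbacc
Runs:
  'b' x 1 => "b1"
  'c' x 1 => "c1"
  'b' x 1 => "b1"
  'a' x 1 => "a1"
  'c' x 2 => "c2"
Compressed: "b1c1b1a1c2"
Compressed length: 10

10


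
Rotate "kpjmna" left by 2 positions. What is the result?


Input: "kpjmna", rotate left by 2
First 2 characters: "kp"
Remaining characters: "jmna"
Concatenate remaining + first: "jmna" + "kp" = "jmnakp"

jmnakp


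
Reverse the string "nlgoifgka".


Input: nlgoifgka
Reading characters right to left:
  Position 8: 'a'
  Position 7: 'k'
  Position 6: 'g'
  Position 5: 'f'
  Position 4: 'i'
  Position 3: 'o'
  Position 2: 'g'
  Position 1: 'l'
  Position 0: 'n'
Reversed: akgfiogln

akgfiogln


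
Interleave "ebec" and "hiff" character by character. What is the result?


Interleaving "ebec" and "hiff":
  Position 0: 'e' from first, 'h' from second => "eh"
  Position 1: 'b' from first, 'i' from second => "bi"
  Position 2: 'e' from first, 'f' from second => "ef"
  Position 3: 'c' from first, 'f' from second => "cf"
Result: ehbiefcf

ehbiefcf


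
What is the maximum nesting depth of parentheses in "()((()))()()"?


Input: "()((()))()()"
Tracking depth:
  Position 0 '(': depth becomes 1
  Position 1 ')': depth becomes 0
  Position 2 '(': depth becomes 1
  Position 3 '(': depth becomes 2
  Position 4 '(': depth becomes 3
  Position 5 ')': depth becomes 2
  Position 6 ')': depth becomes 1
  Position 7 ')': depth becomes 0
  Position 8 '(': depth becomes 1
  Position 9 ')': depth becomes 0
  Position 10 '(': depth becomes 1
  Position 11 ')': depth becomes 0
Maximum depth reached: 3

3


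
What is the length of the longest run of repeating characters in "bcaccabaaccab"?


Input: "bcaccabaaccab"
Scanning for longest run:
  Position 1 ('c'): new char, reset run to 1
  Position 2 ('a'): new char, reset run to 1
  Position 3 ('c'): new char, reset run to 1
  Position 4 ('c'): continues run of 'c', length=2
  Position 5 ('a'): new char, reset run to 1
  Position 6 ('b'): new char, reset run to 1
  Position 7 ('a'): new char, reset run to 1
  Position 8 ('a'): continues run of 'a', length=2
  Position 9 ('c'): new char, reset run to 1
  Position 10 ('c'): continues run of 'c', length=2
  Position 11 ('a'): new char, reset run to 1
  Position 12 ('b'): new char, reset run to 1
Longest run: 'c' with length 2

2


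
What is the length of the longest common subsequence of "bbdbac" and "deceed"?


LCS of "bbdbac" and "deceed"
DP table:
           d    e    c    e    e    d
      0    0    0    0    0    0    0
  b   0    0    0    0    0    0    0
  b   0    0    0    0    0    0    0
  d   0    1    1    1    1    1    1
  b   0    1    1    1    1    1    1
  a   0    1    1    1    1    1    1
  c   0    1    1    2    2    2    2
LCS length = dp[6][6] = 2

2


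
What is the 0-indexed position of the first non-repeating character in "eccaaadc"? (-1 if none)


Input: eccaaadc
Character frequencies:
  'a': 3
  'c': 3
  'd': 1
  'e': 1
Scanning left to right for freq == 1:
  Position 0 ('e'): unique! => answer = 0

0


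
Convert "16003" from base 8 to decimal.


Input: "16003" in base 8
Positional expansion:
  Digit '1' (value 1) x 8^4 = 4096
  Digit '6' (value 6) x 8^3 = 3072
  Digit '0' (value 0) x 8^2 = 0
  Digit '0' (value 0) x 8^1 = 0
  Digit '3' (value 3) x 8^0 = 3
Sum = 7171

7171


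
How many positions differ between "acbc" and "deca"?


Comparing "acbc" and "deca" position by position:
  Position 0: 'a' vs 'd' => DIFFER
  Position 1: 'c' vs 'e' => DIFFER
  Position 2: 'b' vs 'c' => DIFFER
  Position 3: 'c' vs 'a' => DIFFER
Positions that differ: 4

4


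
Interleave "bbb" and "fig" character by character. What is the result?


Interleaving "bbb" and "fig":
  Position 0: 'b' from first, 'f' from second => "bf"
  Position 1: 'b' from first, 'i' from second => "bi"
  Position 2: 'b' from first, 'g' from second => "bg"
Result: bfbibg

bfbibg


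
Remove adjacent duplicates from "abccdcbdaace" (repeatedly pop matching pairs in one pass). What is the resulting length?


Input: abccdcbdaace
Stack-based adjacent duplicate removal:
  Read 'a': push. Stack: a
  Read 'b': push. Stack: ab
  Read 'c': push. Stack: abc
  Read 'c': matches stack top 'c' => pop. Stack: ab
  Read 'd': push. Stack: abd
  Read 'c': push. Stack: abdc
  Read 'b': push. Stack: abdcb
  Read 'd': push. Stack: abdcbd
  Read 'a': push. Stack: abdcbda
  Read 'a': matches stack top 'a' => pop. Stack: abdcbd
  Read 'c': push. Stack: abdcbdc
  Read 'e': push. Stack: abdcbdce
Final stack: "abdcbdce" (length 8)

8


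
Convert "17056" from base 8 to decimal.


Input: "17056" in base 8
Positional expansion:
  Digit '1' (value 1) x 8^4 = 4096
  Digit '7' (value 7) x 8^3 = 3584
  Digit '0' (value 0) x 8^2 = 0
  Digit '5' (value 5) x 8^1 = 40
  Digit '6' (value 6) x 8^0 = 6
Sum = 7726

7726


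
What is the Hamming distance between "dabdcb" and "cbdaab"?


Comparing "dabdcb" and "cbdaab" position by position:
  Position 0: 'd' vs 'c' => differ
  Position 1: 'a' vs 'b' => differ
  Position 2: 'b' vs 'd' => differ
  Position 3: 'd' vs 'a' => differ
  Position 4: 'c' vs 'a' => differ
  Position 5: 'b' vs 'b' => same
Total differences (Hamming distance): 5

5


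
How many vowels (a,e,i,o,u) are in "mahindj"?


Input: mahindj
Checking each character:
  'm' at position 0: consonant
  'a' at position 1: vowel (running total: 1)
  'h' at position 2: consonant
  'i' at position 3: vowel (running total: 2)
  'n' at position 4: consonant
  'd' at position 5: consonant
  'j' at position 6: consonant
Total vowels: 2

2


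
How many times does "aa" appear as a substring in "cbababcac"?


Searching for "aa" in "cbababcac"
Scanning each position:
  Position 0: "cb" => no
  Position 1: "ba" => no
  Position 2: "ab" => no
  Position 3: "ba" => no
  Position 4: "ab" => no
  Position 5: "bc" => no
  Position 6: "ca" => no
  Position 7: "ac" => no
Total occurrences: 0

0


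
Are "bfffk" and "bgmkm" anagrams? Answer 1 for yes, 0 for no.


Strings: "bfffk", "bgmkm"
Sorted first:  bfffk
Sorted second: bgkmm
Differ at position 1: 'f' vs 'g' => not anagrams

0


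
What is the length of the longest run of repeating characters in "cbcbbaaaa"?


Input: "cbcbbaaaa"
Scanning for longest run:
  Position 1 ('b'): new char, reset run to 1
  Position 2 ('c'): new char, reset run to 1
  Position 3 ('b'): new char, reset run to 1
  Position 4 ('b'): continues run of 'b', length=2
  Position 5 ('a'): new char, reset run to 1
  Position 6 ('a'): continues run of 'a', length=2
  Position 7 ('a'): continues run of 'a', length=3
  Position 8 ('a'): continues run of 'a', length=4
Longest run: 'a' with length 4

4


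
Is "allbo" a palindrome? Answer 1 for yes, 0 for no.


Input: allbo
Reversed: oblla
  Compare pos 0 ('a') with pos 4 ('o'): MISMATCH
  Compare pos 1 ('l') with pos 3 ('b'): MISMATCH
Result: not a palindrome

0


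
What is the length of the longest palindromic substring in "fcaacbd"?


Input: "fcaacbd"
Checking substrings for palindromes:
  [1:5] "caac" (len 4) => palindrome
  [2:4] "aa" (len 2) => palindrome
Longest palindromic substring: "caac" with length 4

4


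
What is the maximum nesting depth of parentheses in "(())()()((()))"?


Input: "(())()()((()))"
Tracking depth:
  Position 0 '(': depth becomes 1
  Position 1 '(': depth becomes 2
  Position 2 ')': depth becomes 1
  Position 3 ')': depth becomes 0
  Position 4 '(': depth becomes 1
  Position 5 ')': depth becomes 0
  Position 6 '(': depth becomes 1
  Position 7 ')': depth becomes 0
  Position 8 '(': depth becomes 1
  Position 9 '(': depth becomes 2
  Position 10 '(': depth becomes 3
  Position 11 ')': depth becomes 2
  Position 12 ')': depth becomes 1
  Position 13 ')': depth becomes 0
Maximum depth reached: 3

3


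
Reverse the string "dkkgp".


Input: dkkgp
Reading characters right to left:
  Position 4: 'p'
  Position 3: 'g'
  Position 2: 'k'
  Position 1: 'k'
  Position 0: 'd'
Reversed: pgkkd

pgkkd


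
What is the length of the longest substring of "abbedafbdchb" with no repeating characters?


Input: "abbedafbdchb"
Sliding window (track last position of each char):
  Position 0 ('a'): window [0,0] length 1 -- new best
  Position 1 ('b'): window [0,1] length 2 -- new best
  Position 2 ('b'): repeat (last at 1), move window start to 2
  Position 2 ('b'): window [2,2] length 1
  Position 3 ('e'): window [2,3] length 2
  Position 4 ('d'): window [2,4] length 3 -- new best
  Position 5 ('a'): window [2,5] length 4 -- new best
  Position 6 ('f'): window [2,6] length 5 -- new best
  Position 7 ('b'): repeat (last at 2), move window start to 3
  Position 7 ('b'): window [3,7] length 5
  Position 8 ('d'): repeat (last at 4), move window start to 5
  Position 8 ('d'): window [5,8] length 4
  Position 9 ('c'): window [5,9] length 5
  Position 10 ('h'): window [5,10] length 6 -- new best
  Position 11 ('b'): repeat (last at 7), move window start to 8
  Position 11 ('b'): window [8,11] length 4
Longest substring with no repeats: "afbdch" with length 6

6


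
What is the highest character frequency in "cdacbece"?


Input: cdacbece
Character counts:
  'a': 1
  'b': 1
  'c': 3
  'd': 1
  'e': 2
Maximum frequency: 3

3


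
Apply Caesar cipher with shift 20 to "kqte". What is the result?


Caesar cipher: shift "kqte" by 20
  'k' (pos 10) + 20 = pos 4 = 'e'
  'q' (pos 16) + 20 = pos 10 = 'k'
  't' (pos 19) + 20 = pos 13 = 'n'
  'e' (pos 4) + 20 = pos 24 = 'y'
Result: ekny

ekny


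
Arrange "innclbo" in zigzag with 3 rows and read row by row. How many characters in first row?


Zigzag "innclbo" into 3 rows:
Placing characters:
  'i' => row 0
  'n' => row 1
  'n' => row 2
  'c' => row 1
  'l' => row 0
  'b' => row 1
  'o' => row 2
Rows:
  Row 0: "il"
  Row 1: "ncb"
  Row 2: "no"
First row length: 2

2


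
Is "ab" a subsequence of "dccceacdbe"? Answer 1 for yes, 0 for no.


Check if "ab" is a subsequence of "dccceacdbe"
Greedy scan:
  Position 0 ('d'): no match needed
  Position 1 ('c'): no match needed
  Position 2 ('c'): no match needed
  Position 3 ('c'): no match needed
  Position 4 ('e'): no match needed
  Position 5 ('a'): matches sub[0] = 'a'
  Position 6 ('c'): no match needed
  Position 7 ('d'): no match needed
  Position 8 ('b'): matches sub[1] = 'b'
  Position 9 ('e'): no match needed
All 2 characters matched => is a subsequence

1


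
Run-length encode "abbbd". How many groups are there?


Input: abbbd
Scanning for consecutive runs:
  Group 1: 'a' x 1 (positions 0-0)
  Group 2: 'b' x 3 (positions 1-3)
  Group 3: 'd' x 1 (positions 4-4)
Total groups: 3

3


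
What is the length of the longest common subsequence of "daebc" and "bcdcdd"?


LCS of "daebc" and "bcdcdd"
DP table:
           b    c    d    c    d    d
      0    0    0    0    0    0    0
  d   0    0    0    1    1    1    1
  a   0    0    0    1    1    1    1
  e   0    0    0    1    1    1    1
  b   0    1    1    1    1    1    1
  c   0    1    2    2    2    2    2
LCS length = dp[5][6] = 2

2


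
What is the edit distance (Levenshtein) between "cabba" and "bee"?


Computing edit distance: "cabba" -> "bee"
DP table:
           b    e    e
      0    1    2    3
  c   1    1    2    3
  a   2    2    2    3
  b   3    2    3    3
  b   4    3    3    4
  a   5    4    4    4
Edit distance = dp[5][3] = 4

4


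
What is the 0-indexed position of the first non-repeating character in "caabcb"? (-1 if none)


Input: caabcb
Character frequencies:
  'a': 2
  'b': 2
  'c': 2
Scanning left to right for freq == 1:
  Position 0 ('c'): freq=2, skip
  Position 1 ('a'): freq=2, skip
  Position 2 ('a'): freq=2, skip
  Position 3 ('b'): freq=2, skip
  Position 4 ('c'): freq=2, skip
  Position 5 ('b'): freq=2, skip
  No unique character found => answer = -1

-1


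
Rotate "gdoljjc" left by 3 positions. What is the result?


Input: "gdoljjc", rotate left by 3
First 3 characters: "gdo"
Remaining characters: "ljjc"
Concatenate remaining + first: "ljjc" + "gdo" = "ljjcgdo"

ljjcgdo


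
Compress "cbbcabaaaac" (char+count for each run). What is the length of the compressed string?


Input: cbbcabaaaac
Runs:
  'c' x 1 => "c1"
  'b' x 2 => "b2"
  'c' x 1 => "c1"
  'a' x 1 => "a1"
  'b' x 1 => "b1"
  'a' x 4 => "a4"
  'c' x 1 => "c1"
Compressed: "c1b2c1a1b1a4c1"
Compressed length: 14

14


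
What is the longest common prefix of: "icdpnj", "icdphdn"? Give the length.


Words: icdpnj, icdphdn
  Position 0: all 'i' => match
  Position 1: all 'c' => match
  Position 2: all 'd' => match
  Position 3: all 'p' => match
  Position 4: ('n', 'h') => mismatch, stop
LCP = "icdp" (length 4)

4


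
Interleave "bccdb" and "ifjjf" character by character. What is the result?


Interleaving "bccdb" and "ifjjf":
  Position 0: 'b' from first, 'i' from second => "bi"
  Position 1: 'c' from first, 'f' from second => "cf"
  Position 2: 'c' from first, 'j' from second => "cj"
  Position 3: 'd' from first, 'j' from second => "dj"
  Position 4: 'b' from first, 'f' from second => "bf"
Result: bicfcjdjbf

bicfcjdjbf


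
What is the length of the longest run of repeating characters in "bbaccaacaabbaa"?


Input: "bbaccaacaabbaa"
Scanning for longest run:
  Position 1 ('b'): continues run of 'b', length=2
  Position 2 ('a'): new char, reset run to 1
  Position 3 ('c'): new char, reset run to 1
  Position 4 ('c'): continues run of 'c', length=2
  Position 5 ('a'): new char, reset run to 1
  Position 6 ('a'): continues run of 'a', length=2
  Position 7 ('c'): new char, reset run to 1
  Position 8 ('a'): new char, reset run to 1
  Position 9 ('a'): continues run of 'a', length=2
  Position 10 ('b'): new char, reset run to 1
  Position 11 ('b'): continues run of 'b', length=2
  Position 12 ('a'): new char, reset run to 1
  Position 13 ('a'): continues run of 'a', length=2
Longest run: 'b' with length 2

2


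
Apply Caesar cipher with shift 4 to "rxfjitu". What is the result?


Caesar cipher: shift "rxfjitu" by 4
  'r' (pos 17) + 4 = pos 21 = 'v'
  'x' (pos 23) + 4 = pos 1 = 'b'
  'f' (pos 5) + 4 = pos 9 = 'j'
  'j' (pos 9) + 4 = pos 13 = 'n'
  'i' (pos 8) + 4 = pos 12 = 'm'
  't' (pos 19) + 4 = pos 23 = 'x'
  'u' (pos 20) + 4 = pos 24 = 'y'
Result: vbjnmxy

vbjnmxy


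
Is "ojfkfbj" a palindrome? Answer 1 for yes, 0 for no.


Input: ojfkfbj
Reversed: jbfkfjo
  Compare pos 0 ('o') with pos 6 ('j'): MISMATCH
  Compare pos 1 ('j') with pos 5 ('b'): MISMATCH
  Compare pos 2 ('f') with pos 4 ('f'): match
Result: not a palindrome

0


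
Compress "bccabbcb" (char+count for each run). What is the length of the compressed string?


Input: bccabbcb
Runs:
  'b' x 1 => "b1"
  'c' x 2 => "c2"
  'a' x 1 => "a1"
  'b' x 2 => "b2"
  'c' x 1 => "c1"
  'b' x 1 => "b1"
Compressed: "b1c2a1b2c1b1"
Compressed length: 12

12


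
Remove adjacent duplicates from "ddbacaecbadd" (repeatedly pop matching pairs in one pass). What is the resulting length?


Input: ddbacaecbadd
Stack-based adjacent duplicate removal:
  Read 'd': push. Stack: d
  Read 'd': matches stack top 'd' => pop. Stack: (empty)
  Read 'b': push. Stack: b
  Read 'a': push. Stack: ba
  Read 'c': push. Stack: bac
  Read 'a': push. Stack: baca
  Read 'e': push. Stack: bacae
  Read 'c': push. Stack: bacaec
  Read 'b': push. Stack: bacaecb
  Read 'a': push. Stack: bacaecba
  Read 'd': push. Stack: bacaecbad
  Read 'd': matches stack top 'd' => pop. Stack: bacaecba
Final stack: "bacaecba" (length 8)

8


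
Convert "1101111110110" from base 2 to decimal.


Input: "1101111110110" in base 2
Positional expansion:
  Digit '1' (value 1) x 2^12 = 4096
  Digit '1' (value 1) x 2^11 = 2048
  Digit '0' (value 0) x 2^10 = 0
  Digit '1' (value 1) x 2^9 = 512
  Digit '1' (value 1) x 2^8 = 256
  Digit '1' (value 1) x 2^7 = 128
  Digit '1' (value 1) x 2^6 = 64
  Digit '1' (value 1) x 2^5 = 32
  Digit '1' (value 1) x 2^4 = 16
  Digit '0' (value 0) x 2^3 = 0
  Digit '1' (value 1) x 2^2 = 4
  Digit '1' (value 1) x 2^1 = 2
  Digit '0' (value 0) x 2^0 = 0
Sum = 7158

7158


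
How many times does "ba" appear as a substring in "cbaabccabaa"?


Searching for "ba" in "cbaabccabaa"
Scanning each position:
  Position 0: "cb" => no
  Position 1: "ba" => MATCH
  Position 2: "aa" => no
  Position 3: "ab" => no
  Position 4: "bc" => no
  Position 5: "cc" => no
  Position 6: "ca" => no
  Position 7: "ab" => no
  Position 8: "ba" => MATCH
  Position 9: "aa" => no
Total occurrences: 2

2


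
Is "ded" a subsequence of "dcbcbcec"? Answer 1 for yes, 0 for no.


Check if "ded" is a subsequence of "dcbcbcec"
Greedy scan:
  Position 0 ('d'): matches sub[0] = 'd'
  Position 1 ('c'): no match needed
  Position 2 ('b'): no match needed
  Position 3 ('c'): no match needed
  Position 4 ('b'): no match needed
  Position 5 ('c'): no match needed
  Position 6 ('e'): matches sub[1] = 'e'
  Position 7 ('c'): no match needed
Only matched 2/3 characters => not a subsequence

0


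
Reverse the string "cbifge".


Input: cbifge
Reading characters right to left:
  Position 5: 'e'
  Position 4: 'g'
  Position 3: 'f'
  Position 2: 'i'
  Position 1: 'b'
  Position 0: 'c'
Reversed: egfibc

egfibc


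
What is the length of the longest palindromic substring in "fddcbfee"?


Input: "fddcbfee"
Checking substrings for palindromes:
  [1:3] "dd" (len 2) => palindrome
  [6:8] "ee" (len 2) => palindrome
Longest palindromic substring: "dd" with length 2

2


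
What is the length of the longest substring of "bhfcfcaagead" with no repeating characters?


Input: "bhfcfcaagead"
Sliding window (track last position of each char):
  Position 0 ('b'): window [0,0] length 1 -- new best
  Position 1 ('h'): window [0,1] length 2 -- new best
  Position 2 ('f'): window [0,2] length 3 -- new best
  Position 3 ('c'): window [0,3] length 4 -- new best
  Position 4 ('f'): repeat (last at 2), move window start to 3
  Position 4 ('f'): window [3,4] length 2
  Position 5 ('c'): repeat (last at 3), move window start to 4
  Position 5 ('c'): window [4,5] length 2
  Position 6 ('a'): window [4,6] length 3
  Position 7 ('a'): repeat (last at 6), move window start to 7
  Position 7 ('a'): window [7,7] length 1
  Position 8 ('g'): window [7,8] length 2
  Position 9 ('e'): window [7,9] length 3
  Position 10 ('a'): repeat (last at 7), move window start to 8
  Position 10 ('a'): window [8,10] length 3
  Position 11 ('d'): window [8,11] length 4
Longest substring with no repeats: "bhfc" with length 4

4


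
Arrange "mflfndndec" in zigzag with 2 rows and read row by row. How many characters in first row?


Zigzag "mflfndndec" into 2 rows:
Placing characters:
  'm' => row 0
  'f' => row 1
  'l' => row 0
  'f' => row 1
  'n' => row 0
  'd' => row 1
  'n' => row 0
  'd' => row 1
  'e' => row 0
  'c' => row 1
Rows:
  Row 0: "mlnne"
  Row 1: "ffddc"
First row length: 5

5


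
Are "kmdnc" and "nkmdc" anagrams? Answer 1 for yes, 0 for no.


Strings: "kmdnc", "nkmdc"
Sorted first:  cdkmn
Sorted second: cdkmn
Sorted forms match => anagrams

1


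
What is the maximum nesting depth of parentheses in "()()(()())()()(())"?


Input: "()()(()())()()(())"
Tracking depth:
  Position 0 '(': depth becomes 1
  Position 1 ')': depth becomes 0
  Position 2 '(': depth becomes 1
  Position 3 ')': depth becomes 0
  Position 4 '(': depth becomes 1
  Position 5 '(': depth becomes 2
  Position 6 ')': depth becomes 1
  Position 7 '(': depth becomes 2
  Position 8 ')': depth becomes 1
  Position 9 ')': depth becomes 0
  Position 10 '(': depth becomes 1
  Position 11 ')': depth becomes 0
  Position 12 '(': depth becomes 1
  Position 13 ')': depth becomes 0
  Position 14 '(': depth becomes 1
  Position 15 '(': depth becomes 2
  Position 16 ')': depth becomes 1
  Position 17 ')': depth becomes 0
Maximum depth reached: 2

2


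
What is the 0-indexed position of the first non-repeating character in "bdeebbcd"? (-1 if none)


Input: bdeebbcd
Character frequencies:
  'b': 3
  'c': 1
  'd': 2
  'e': 2
Scanning left to right for freq == 1:
  Position 0 ('b'): freq=3, skip
  Position 1 ('d'): freq=2, skip
  Position 2 ('e'): freq=2, skip
  Position 3 ('e'): freq=2, skip
  Position 4 ('b'): freq=3, skip
  Position 5 ('b'): freq=3, skip
  Position 6 ('c'): unique! => answer = 6

6


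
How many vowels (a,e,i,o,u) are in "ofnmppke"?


Input: ofnmppke
Checking each character:
  'o' at position 0: vowel (running total: 1)
  'f' at position 1: consonant
  'n' at position 2: consonant
  'm' at position 3: consonant
  'p' at position 4: consonant
  'p' at position 5: consonant
  'k' at position 6: consonant
  'e' at position 7: vowel (running total: 2)
Total vowels: 2

2


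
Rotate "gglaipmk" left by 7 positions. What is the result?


Input: "gglaipmk", rotate left by 7
First 7 characters: "gglaipm"
Remaining characters: "k"
Concatenate remaining + first: "k" + "gglaipm" = "kgglaipm"

kgglaipm


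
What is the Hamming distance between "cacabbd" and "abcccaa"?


Comparing "cacabbd" and "abcccaa" position by position:
  Position 0: 'c' vs 'a' => differ
  Position 1: 'a' vs 'b' => differ
  Position 2: 'c' vs 'c' => same
  Position 3: 'a' vs 'c' => differ
  Position 4: 'b' vs 'c' => differ
  Position 5: 'b' vs 'a' => differ
  Position 6: 'd' vs 'a' => differ
Total differences (Hamming distance): 6

6


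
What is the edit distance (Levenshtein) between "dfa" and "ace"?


Computing edit distance: "dfa" -> "ace"
DP table:
           a    c    e
      0    1    2    3
  d   1    1    2    3
  f   2    2    2    3
  a   3    2    3    3
Edit distance = dp[3][3] = 3

3


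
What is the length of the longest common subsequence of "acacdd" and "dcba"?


LCS of "acacdd" and "dcba"
DP table:
           d    c    b    a
      0    0    0    0    0
  a   0    0    0    0    1
  c   0    0    1    1    1
  a   0    0    1    1    2
  c   0    0    1    1    2
  d   0    1    1    1    2
  d   0    1    1    1    2
LCS length = dp[6][4] = 2

2


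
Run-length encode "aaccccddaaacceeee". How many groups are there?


Input: aaccccddaaacceeee
Scanning for consecutive runs:
  Group 1: 'a' x 2 (positions 0-1)
  Group 2: 'c' x 4 (positions 2-5)
  Group 3: 'd' x 2 (positions 6-7)
  Group 4: 'a' x 3 (positions 8-10)
  Group 5: 'c' x 2 (positions 11-12)
  Group 6: 'e' x 4 (positions 13-16)
Total groups: 6

6


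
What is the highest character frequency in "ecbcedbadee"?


Input: ecbcedbadee
Character counts:
  'a': 1
  'b': 2
  'c': 2
  'd': 2
  'e': 4
Maximum frequency: 4

4


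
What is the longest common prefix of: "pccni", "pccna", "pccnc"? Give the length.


Words: pccni, pccna, pccnc
  Position 0: all 'p' => match
  Position 1: all 'c' => match
  Position 2: all 'c' => match
  Position 3: all 'n' => match
  Position 4: ('i', 'a', 'c') => mismatch, stop
LCP = "pccn" (length 4)

4


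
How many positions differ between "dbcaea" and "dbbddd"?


Comparing "dbcaea" and "dbbddd" position by position:
  Position 0: 'd' vs 'd' => same
  Position 1: 'b' vs 'b' => same
  Position 2: 'c' vs 'b' => DIFFER
  Position 3: 'a' vs 'd' => DIFFER
  Position 4: 'e' vs 'd' => DIFFER
  Position 5: 'a' vs 'd' => DIFFER
Positions that differ: 4

4


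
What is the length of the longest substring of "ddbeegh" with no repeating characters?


Input: "ddbeegh"
Sliding window (track last position of each char):
  Position 0 ('d'): window [0,0] length 1 -- new best
  Position 1 ('d'): repeat (last at 0), move window start to 1
  Position 1 ('d'): window [1,1] length 1
  Position 2 ('b'): window [1,2] length 2 -- new best
  Position 3 ('e'): window [1,3] length 3 -- new best
  Position 4 ('e'): repeat (last at 3), move window start to 4
  Position 4 ('e'): window [4,4] length 1
  Position 5 ('g'): window [4,5] length 2
  Position 6 ('h'): window [4,6] length 3
Longest substring with no repeats: "dbe" with length 3

3


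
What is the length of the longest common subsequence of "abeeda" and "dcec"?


LCS of "abeeda" and "dcec"
DP table:
           d    c    e    c
      0    0    0    0    0
  a   0    0    0    0    0
  b   0    0    0    0    0
  e   0    0    0    1    1
  e   0    0    0    1    1
  d   0    1    1    1    1
  a   0    1    1    1    1
LCS length = dp[6][4] = 1

1


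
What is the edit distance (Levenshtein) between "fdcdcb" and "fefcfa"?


Computing edit distance: "fdcdcb" -> "fefcfa"
DP table:
           f    e    f    c    f    a
      0    1    2    3    4    5    6
  f   1    0    1    2    3    4    5
  d   2    1    1    2    3    4    5
  c   3    2    2    2    2    3    4
  d   4    3    3    3    3    3    4
  c   5    4    4    4    3    4    4
  b   6    5    5    5    4    4    5
Edit distance = dp[6][6] = 5

5


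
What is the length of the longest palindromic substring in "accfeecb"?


Input: "accfeecb"
Checking substrings for palindromes:
  [1:3] "cc" (len 2) => palindrome
  [4:6] "ee" (len 2) => palindrome
Longest palindromic substring: "cc" with length 2

2


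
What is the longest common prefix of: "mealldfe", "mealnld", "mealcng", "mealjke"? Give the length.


Words: mealldfe, mealnld, mealcng, mealjke
  Position 0: all 'm' => match
  Position 1: all 'e' => match
  Position 2: all 'a' => match
  Position 3: all 'l' => match
  Position 4: ('l', 'n', 'c', 'j') => mismatch, stop
LCP = "meal" (length 4)

4


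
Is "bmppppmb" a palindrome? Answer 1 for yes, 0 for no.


Input: bmppppmb
Reversed: bmppppmb
  Compare pos 0 ('b') with pos 7 ('b'): match
  Compare pos 1 ('m') with pos 6 ('m'): match
  Compare pos 2 ('p') with pos 5 ('p'): match
  Compare pos 3 ('p') with pos 4 ('p'): match
Result: palindrome

1


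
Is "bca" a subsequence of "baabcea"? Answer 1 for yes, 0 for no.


Check if "bca" is a subsequence of "baabcea"
Greedy scan:
  Position 0 ('b'): matches sub[0] = 'b'
  Position 1 ('a'): no match needed
  Position 2 ('a'): no match needed
  Position 3 ('b'): no match needed
  Position 4 ('c'): matches sub[1] = 'c'
  Position 5 ('e'): no match needed
  Position 6 ('a'): matches sub[2] = 'a'
All 3 characters matched => is a subsequence

1


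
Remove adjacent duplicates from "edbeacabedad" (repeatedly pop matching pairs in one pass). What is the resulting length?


Input: edbeacabedad
Stack-based adjacent duplicate removal:
  Read 'e': push. Stack: e
  Read 'd': push. Stack: ed
  Read 'b': push. Stack: edb
  Read 'e': push. Stack: edbe
  Read 'a': push. Stack: edbea
  Read 'c': push. Stack: edbeac
  Read 'a': push. Stack: edbeaca
  Read 'b': push. Stack: edbeacab
  Read 'e': push. Stack: edbeacabe
  Read 'd': push. Stack: edbeacabed
  Read 'a': push. Stack: edbeacabeda
  Read 'd': push. Stack: edbeacabedad
Final stack: "edbeacabedad" (length 12)

12


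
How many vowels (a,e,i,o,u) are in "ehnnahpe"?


Input: ehnnahpe
Checking each character:
  'e' at position 0: vowel (running total: 1)
  'h' at position 1: consonant
  'n' at position 2: consonant
  'n' at position 3: consonant
  'a' at position 4: vowel (running total: 2)
  'h' at position 5: consonant
  'p' at position 6: consonant
  'e' at position 7: vowel (running total: 3)
Total vowels: 3

3


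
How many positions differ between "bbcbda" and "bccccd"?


Comparing "bbcbda" and "bccccd" position by position:
  Position 0: 'b' vs 'b' => same
  Position 1: 'b' vs 'c' => DIFFER
  Position 2: 'c' vs 'c' => same
  Position 3: 'b' vs 'c' => DIFFER
  Position 4: 'd' vs 'c' => DIFFER
  Position 5: 'a' vs 'd' => DIFFER
Positions that differ: 4

4


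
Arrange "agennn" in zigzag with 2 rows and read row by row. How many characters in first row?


Zigzag "agennn" into 2 rows:
Placing characters:
  'a' => row 0
  'g' => row 1
  'e' => row 0
  'n' => row 1
  'n' => row 0
  'n' => row 1
Rows:
  Row 0: "aen"
  Row 1: "gnn"
First row length: 3

3


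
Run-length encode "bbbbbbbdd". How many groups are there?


Input: bbbbbbbdd
Scanning for consecutive runs:
  Group 1: 'b' x 7 (positions 0-6)
  Group 2: 'd' x 2 (positions 7-8)
Total groups: 2

2


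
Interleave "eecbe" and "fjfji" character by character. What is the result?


Interleaving "eecbe" and "fjfji":
  Position 0: 'e' from first, 'f' from second => "ef"
  Position 1: 'e' from first, 'j' from second => "ej"
  Position 2: 'c' from first, 'f' from second => "cf"
  Position 3: 'b' from first, 'j' from second => "bj"
  Position 4: 'e' from first, 'i' from second => "ei"
Result: efejcfbjei

efejcfbjei


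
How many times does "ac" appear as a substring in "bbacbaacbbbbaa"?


Searching for "ac" in "bbacbaacbbbbaa"
Scanning each position:
  Position 0: "bb" => no
  Position 1: "ba" => no
  Position 2: "ac" => MATCH
  Position 3: "cb" => no
  Position 4: "ba" => no
  Position 5: "aa" => no
  Position 6: "ac" => MATCH
  Position 7: "cb" => no
  Position 8: "bb" => no
  Position 9: "bb" => no
  Position 10: "bb" => no
  Position 11: "ba" => no
  Position 12: "aa" => no
Total occurrences: 2

2


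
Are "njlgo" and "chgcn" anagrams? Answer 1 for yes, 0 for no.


Strings: "njlgo", "chgcn"
Sorted first:  gjlno
Sorted second: ccghn
Differ at position 0: 'g' vs 'c' => not anagrams

0


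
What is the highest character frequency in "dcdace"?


Input: dcdace
Character counts:
  'a': 1
  'c': 2
  'd': 2
  'e': 1
Maximum frequency: 2

2


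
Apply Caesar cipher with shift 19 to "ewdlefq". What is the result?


Caesar cipher: shift "ewdlefq" by 19
  'e' (pos 4) + 19 = pos 23 = 'x'
  'w' (pos 22) + 19 = pos 15 = 'p'
  'd' (pos 3) + 19 = pos 22 = 'w'
  'l' (pos 11) + 19 = pos 4 = 'e'
  'e' (pos 4) + 19 = pos 23 = 'x'
  'f' (pos 5) + 19 = pos 24 = 'y'
  'q' (pos 16) + 19 = pos 9 = 'j'
Result: xpwexyj

xpwexyj


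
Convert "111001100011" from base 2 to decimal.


Input: "111001100011" in base 2
Positional expansion:
  Digit '1' (value 1) x 2^11 = 2048
  Digit '1' (value 1) x 2^10 = 1024
  Digit '1' (value 1) x 2^9 = 512
  Digit '0' (value 0) x 2^8 = 0
  Digit '0' (value 0) x 2^7 = 0
  Digit '1' (value 1) x 2^6 = 64
  Digit '1' (value 1) x 2^5 = 32
  Digit '0' (value 0) x 2^4 = 0
  Digit '0' (value 0) x 2^3 = 0
  Digit '0' (value 0) x 2^2 = 0
  Digit '1' (value 1) x 2^1 = 2
  Digit '1' (value 1) x 2^0 = 1
Sum = 3683

3683


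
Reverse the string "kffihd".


Input: kffihd
Reading characters right to left:
  Position 5: 'd'
  Position 4: 'h'
  Position 3: 'i'
  Position 2: 'f'
  Position 1: 'f'
  Position 0: 'k'
Reversed: dhiffk

dhiffk


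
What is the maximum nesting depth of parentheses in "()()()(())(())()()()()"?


Input: "()()()(())(())()()()()"
Tracking depth:
  Position 0 '(': depth becomes 1
  Position 1 ')': depth becomes 0
  Position 2 '(': depth becomes 1
  Position 3 ')': depth becomes 0
  Position 4 '(': depth becomes 1
  Position 5 ')': depth becomes 0
  Position 6 '(': depth becomes 1
  Position 7 '(': depth becomes 2
  Position 8 ')': depth becomes 1
  Position 9 ')': depth becomes 0
  Position 10 '(': depth becomes 1
  Position 11 '(': depth becomes 2
  Position 12 ')': depth becomes 1
  Position 13 ')': depth becomes 0
  Position 14 '(': depth becomes 1
  Position 15 ')': depth becomes 0
  Position 16 '(': depth becomes 1
  Position 17 ')': depth becomes 0
  Position 18 '(': depth becomes 1
  Position 19 ')': depth becomes 0
  Position 20 '(': depth becomes 1
  Position 21 ')': depth becomes 0
Maximum depth reached: 2

2


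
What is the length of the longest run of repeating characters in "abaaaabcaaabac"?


Input: "abaaaabcaaabac"
Scanning for longest run:
  Position 1 ('b'): new char, reset run to 1
  Position 2 ('a'): new char, reset run to 1
  Position 3 ('a'): continues run of 'a', length=2
  Position 4 ('a'): continues run of 'a', length=3
  Position 5 ('a'): continues run of 'a', length=4
  Position 6 ('b'): new char, reset run to 1
  Position 7 ('c'): new char, reset run to 1
  Position 8 ('a'): new char, reset run to 1
  Position 9 ('a'): continues run of 'a', length=2
  Position 10 ('a'): continues run of 'a', length=3
  Position 11 ('b'): new char, reset run to 1
  Position 12 ('a'): new char, reset run to 1
  Position 13 ('c'): new char, reset run to 1
Longest run: 'a' with length 4

4


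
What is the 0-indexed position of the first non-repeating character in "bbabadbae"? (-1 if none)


Input: bbabadbae
Character frequencies:
  'a': 3
  'b': 4
  'd': 1
  'e': 1
Scanning left to right for freq == 1:
  Position 0 ('b'): freq=4, skip
  Position 1 ('b'): freq=4, skip
  Position 2 ('a'): freq=3, skip
  Position 3 ('b'): freq=4, skip
  Position 4 ('a'): freq=3, skip
  Position 5 ('d'): unique! => answer = 5

5


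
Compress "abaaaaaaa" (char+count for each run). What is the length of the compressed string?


Input: abaaaaaaa
Runs:
  'a' x 1 => "a1"
  'b' x 1 => "b1"
  'a' x 7 => "a7"
Compressed: "a1b1a7"
Compressed length: 6

6


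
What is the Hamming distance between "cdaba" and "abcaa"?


Comparing "cdaba" and "abcaa" position by position:
  Position 0: 'c' vs 'a' => differ
  Position 1: 'd' vs 'b' => differ
  Position 2: 'a' vs 'c' => differ
  Position 3: 'b' vs 'a' => differ
  Position 4: 'a' vs 'a' => same
Total differences (Hamming distance): 4

4


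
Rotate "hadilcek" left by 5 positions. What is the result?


Input: "hadilcek", rotate left by 5
First 5 characters: "hadil"
Remaining characters: "cek"
Concatenate remaining + first: "cek" + "hadil" = "cekhadil"

cekhadil


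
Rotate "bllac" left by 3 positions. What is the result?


Input: "bllac", rotate left by 3
First 3 characters: "bll"
Remaining characters: "ac"
Concatenate remaining + first: "ac" + "bll" = "acbll"

acbll


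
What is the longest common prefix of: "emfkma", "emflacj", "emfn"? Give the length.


Words: emfkma, emflacj, emfn
  Position 0: all 'e' => match
  Position 1: all 'm' => match
  Position 2: all 'f' => match
  Position 3: ('k', 'l', 'n') => mismatch, stop
LCP = "emf" (length 3)

3


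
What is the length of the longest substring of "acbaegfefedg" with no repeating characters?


Input: "acbaegfefedg"
Sliding window (track last position of each char):
  Position 0 ('a'): window [0,0] length 1 -- new best
  Position 1 ('c'): window [0,1] length 2 -- new best
  Position 2 ('b'): window [0,2] length 3 -- new best
  Position 3 ('a'): repeat (last at 0), move window start to 1
  Position 3 ('a'): window [1,3] length 3
  Position 4 ('e'): window [1,4] length 4 -- new best
  Position 5 ('g'): window [1,5] length 5 -- new best
  Position 6 ('f'): window [1,6] length 6 -- new best
  Position 7 ('e'): repeat (last at 4), move window start to 5
  Position 7 ('e'): window [5,7] length 3
  Position 8 ('f'): repeat (last at 6), move window start to 7
  Position 8 ('f'): window [7,8] length 2
  Position 9 ('e'): repeat (last at 7), move window start to 8
  Position 9 ('e'): window [8,9] length 2
  Position 10 ('d'): window [8,10] length 3
  Position 11 ('g'): window [8,11] length 4
Longest substring with no repeats: "cbaegf" with length 6

6


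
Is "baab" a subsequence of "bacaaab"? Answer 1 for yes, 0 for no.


Check if "baab" is a subsequence of "bacaaab"
Greedy scan:
  Position 0 ('b'): matches sub[0] = 'b'
  Position 1 ('a'): matches sub[1] = 'a'
  Position 2 ('c'): no match needed
  Position 3 ('a'): matches sub[2] = 'a'
  Position 4 ('a'): no match needed
  Position 5 ('a'): no match needed
  Position 6 ('b'): matches sub[3] = 'b'
All 4 characters matched => is a subsequence

1


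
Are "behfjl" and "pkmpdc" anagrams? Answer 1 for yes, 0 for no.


Strings: "behfjl", "pkmpdc"
Sorted first:  befhjl
Sorted second: cdkmpp
Differ at position 0: 'b' vs 'c' => not anagrams

0


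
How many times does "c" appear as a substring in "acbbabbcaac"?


Searching for "c" in "acbbabbcaac"
Scanning each position:
  Position 0: "a" => no
  Position 1: "c" => MATCH
  Position 2: "b" => no
  Position 3: "b" => no
  Position 4: "a" => no
  Position 5: "b" => no
  Position 6: "b" => no
  Position 7: "c" => MATCH
  Position 8: "a" => no
  Position 9: "a" => no
  Position 10: "c" => MATCH
Total occurrences: 3

3


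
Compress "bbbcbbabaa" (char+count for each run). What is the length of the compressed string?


Input: bbbcbbabaa
Runs:
  'b' x 3 => "b3"
  'c' x 1 => "c1"
  'b' x 2 => "b2"
  'a' x 1 => "a1"
  'b' x 1 => "b1"
  'a' x 2 => "a2"
Compressed: "b3c1b2a1b1a2"
Compressed length: 12

12


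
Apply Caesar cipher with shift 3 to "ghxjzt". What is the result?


Caesar cipher: shift "ghxjzt" by 3
  'g' (pos 6) + 3 = pos 9 = 'j'
  'h' (pos 7) + 3 = pos 10 = 'k'
  'x' (pos 23) + 3 = pos 0 = 'a'
  'j' (pos 9) + 3 = pos 12 = 'm'
  'z' (pos 25) + 3 = pos 2 = 'c'
  't' (pos 19) + 3 = pos 22 = 'w'
Result: jkamcw

jkamcw


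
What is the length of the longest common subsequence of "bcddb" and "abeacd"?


LCS of "bcddb" and "abeacd"
DP table:
           a    b    e    a    c    d
      0    0    0    0    0    0    0
  b   0    0    1    1    1    1    1
  c   0    0    1    1    1    2    2
  d   0    0    1    1    1    2    3
  d   0    0    1    1    1    2    3
  b   0    0    1    1    1    2    3
LCS length = dp[5][6] = 3

3


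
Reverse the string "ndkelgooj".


Input: ndkelgooj
Reading characters right to left:
  Position 8: 'j'
  Position 7: 'o'
  Position 6: 'o'
  Position 5: 'g'
  Position 4: 'l'
  Position 3: 'e'
  Position 2: 'k'
  Position 1: 'd'
  Position 0: 'n'
Reversed: jooglekdn

jooglekdn


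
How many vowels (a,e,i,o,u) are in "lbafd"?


Input: lbafd
Checking each character:
  'l' at position 0: consonant
  'b' at position 1: consonant
  'a' at position 2: vowel (running total: 1)
  'f' at position 3: consonant
  'd' at position 4: consonant
Total vowels: 1

1


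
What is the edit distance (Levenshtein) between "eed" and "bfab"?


Computing edit distance: "eed" -> "bfab"
DP table:
           b    f    a    b
      0    1    2    3    4
  e   1    1    2    3    4
  e   2    2    2    3    4
  d   3    3    3    3    4
Edit distance = dp[3][4] = 4

4


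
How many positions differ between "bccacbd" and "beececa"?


Comparing "bccacbd" and "beececa" position by position:
  Position 0: 'b' vs 'b' => same
  Position 1: 'c' vs 'e' => DIFFER
  Position 2: 'c' vs 'e' => DIFFER
  Position 3: 'a' vs 'c' => DIFFER
  Position 4: 'c' vs 'e' => DIFFER
  Position 5: 'b' vs 'c' => DIFFER
  Position 6: 'd' vs 'a' => DIFFER
Positions that differ: 6

6
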